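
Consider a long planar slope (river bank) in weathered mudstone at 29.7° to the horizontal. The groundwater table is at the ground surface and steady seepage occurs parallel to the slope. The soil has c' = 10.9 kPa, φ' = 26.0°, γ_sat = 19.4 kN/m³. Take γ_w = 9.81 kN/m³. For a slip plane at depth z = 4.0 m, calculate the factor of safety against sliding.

With seepage parallel to the slope and the water table at the surface, the effective normal stress on the slip plane uses the buoyant unit weight γ' = γ_sat − γ_w while the driving shear stress uses γ_sat:
FS = [c' + γ' z cos²β tanφ'] / [γ_sat z sinβ cosβ]
γ' = 19.4 − 9.81 = 9.59 kN/m³
Numerator = 10.9 + 9.59·4.0·cos²29.7°·tan26.0° = 10.9 + 9.59·4.0·0.7545·0.4877 = 25.017 kPa
Denominator = 19.4·4.0·sin29.7°·cos29.7° = 19.4·4.0·0.4955·0.8686 = 33.397 kPa
FS = 25.017 / 33.397 = 0.749

FS = 0.75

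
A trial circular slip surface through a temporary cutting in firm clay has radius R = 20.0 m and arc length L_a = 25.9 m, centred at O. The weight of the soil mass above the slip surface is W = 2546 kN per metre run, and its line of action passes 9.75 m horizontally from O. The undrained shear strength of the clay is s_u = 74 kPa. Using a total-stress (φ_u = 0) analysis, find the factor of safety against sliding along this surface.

Taking moments about the centre O, the resisting moment is provided by the undrained shear strength acting along the arc:
M_R = s_u·L_a·R = 74·25.90·20.0 = 38332.0 kN·m/m
M_D = W·d = 2546·9.75 = 24823.5 kN·m/m
FS = M_R / M_D = 38332.0 / 24823.5 = 1.544

FS = 1.54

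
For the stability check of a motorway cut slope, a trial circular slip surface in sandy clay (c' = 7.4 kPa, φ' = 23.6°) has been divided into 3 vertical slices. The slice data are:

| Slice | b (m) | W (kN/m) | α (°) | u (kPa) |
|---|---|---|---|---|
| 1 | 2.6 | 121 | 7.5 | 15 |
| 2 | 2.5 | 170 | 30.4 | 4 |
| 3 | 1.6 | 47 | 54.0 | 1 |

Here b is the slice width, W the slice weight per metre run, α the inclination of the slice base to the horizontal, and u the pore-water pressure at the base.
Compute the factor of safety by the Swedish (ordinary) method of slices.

FS = 1.19

Ordinary method of slices: FS = Σ[c'·Δl_i + (W_i cosα_i − u_i·Δl_i)·tanφ'] / Σ W_i sinα_i, with Δl_i = b_i / cosα_i.
Slice 1: Δl = 2.6/cos7.5° = 2.622 m; N'_1 = 121·cos7.5° − 15·2.622 = 80.6; c'Δl = 19.41; W sinα = 15.8
Slice 2: Δl = 2.5/cos30.4° = 2.899 m; N'_2 = 170·cos30.4° − 4·2.899 = 135.0; c'Δl = 21.45; W sinα = 86.0
Slice 3: Δl = 1.6/cos54.0° = 2.722 m; N'_3 = 47·cos54.0° − 1·2.722 = 24.9; c'Δl = 20.14; W sinα = 38.0
Σc'Δl = 61.0 kN/m; ΣN' = 240.6 kN/m; ΣW sinα = 139.8 kN/m
Resisting = 61.0 + 240.6·tan23.6° = 61.0 + 105.1 = 166.1 kN/m
FS = 166.1 / 139.8 = 1.188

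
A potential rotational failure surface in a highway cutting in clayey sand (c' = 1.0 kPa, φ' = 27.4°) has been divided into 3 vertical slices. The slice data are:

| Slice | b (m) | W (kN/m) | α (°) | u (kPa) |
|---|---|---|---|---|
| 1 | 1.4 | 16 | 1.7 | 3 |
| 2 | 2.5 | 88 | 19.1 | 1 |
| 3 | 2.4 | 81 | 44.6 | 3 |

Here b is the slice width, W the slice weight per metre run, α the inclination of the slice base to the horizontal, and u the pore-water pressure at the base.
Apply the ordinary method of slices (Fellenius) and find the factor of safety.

FS = 0.93

Ordinary method of slices: FS = Σ[c'·Δl_i + (W_i cosα_i − u_i·Δl_i)·tanφ'] / Σ W_i sinα_i, with Δl_i = b_i / cosα_i.
Slice 1: Δl = 1.4/cos1.7° = 1.401 m; N'_1 = 16·cos1.7° − 3·1.401 = 11.8; c'Δl = 1.40; W sinα = 0.5
Slice 2: Δl = 2.5/cos19.1° = 2.646 m; N'_2 = 88·cos19.1° − 1·2.646 = 80.5; c'Δl = 2.65; W sinα = 28.8
Slice 3: Δl = 2.4/cos44.6° = 3.371 m; N'_3 = 81·cos44.6° − 3·3.371 = 47.6; c'Δl = 3.37; W sinα = 56.9
Σc'Δl = 7.4 kN/m; ΣN' = 139.9 kN/m; ΣW sinα = 86.1 kN/m
Resisting = 7.4 + 139.9·tan27.4° = 7.4 + 72.5 = 79.9 kN/m
FS = 79.9 / 86.1 = 0.928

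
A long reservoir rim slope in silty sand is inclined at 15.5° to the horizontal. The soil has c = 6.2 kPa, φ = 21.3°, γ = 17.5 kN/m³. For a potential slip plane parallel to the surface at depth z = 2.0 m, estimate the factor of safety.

FS = 2.09

For an infinite slope with a slip plane parallel to the surface (no pore pressure): FS = [c + γz cos²β tanφ] / [γz sinβ cosβ].
γz = 17.5·2.0 = 35.00 kN/m²
Numerator = 6.2 + 35.00·cos²15.5°·tan21.3° = 6.2 + 35.00·0.9286·0.3899 = 18.871 kPa
Denominator = 35.00·sin15.5°·cos15.5° = 35.00·0.2672·0.9636 = 9.013 kPa
FS = 18.871 / 9.013 = 2.094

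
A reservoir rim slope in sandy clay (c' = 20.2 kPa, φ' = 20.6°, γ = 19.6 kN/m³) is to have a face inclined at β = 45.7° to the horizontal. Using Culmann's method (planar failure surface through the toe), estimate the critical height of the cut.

H_c = 29.25 m

Culmann's analysis gives the critical failure plane at α_cr = (β + φ')/2 = (45.7 + 20.6)/2 = 33.2°, and the critical height
H_c = (4c'/γ) · sinβ cosφ' / [1 − cos(β − φ')]
    = (4·20.2/19.6) · sin45.7°·cos20.6° / [1 − cos(25.1°)]
    = 4.122 · 0.7157·0.9361 / [1 − 0.9056]
    = 4.122 · 0.6699 / 0.0944
    = 29.25 m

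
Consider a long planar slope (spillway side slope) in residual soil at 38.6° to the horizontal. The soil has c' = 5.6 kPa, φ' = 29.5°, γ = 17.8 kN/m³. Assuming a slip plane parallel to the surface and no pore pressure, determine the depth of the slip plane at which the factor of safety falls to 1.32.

Setting FS = 1.32 in FS = [c' + γz cos²β tanφ'] / [γz sinβ cosβ] and solving for z:
z = c' / [γ cosβ (FS·sinβ − cosβ·tanφ')]
  = 5.6 / [17.8·cos38.6°·(1.32·sin38.6° − cos38.6°·tan29.5°)]
  = 5.6 / [17.8·0.7815·(1.32·0.6239 − 0.7815·0.5658)]
  = 5.6 / 5.3051 = 1.056 m

z = 1.06 m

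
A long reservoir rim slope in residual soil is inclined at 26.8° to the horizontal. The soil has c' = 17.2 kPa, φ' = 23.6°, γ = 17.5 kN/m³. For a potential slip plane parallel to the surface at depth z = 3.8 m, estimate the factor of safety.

FS = 1.51

For an infinite slope with a slip plane parallel to the surface (no pore pressure): FS = [c' + γz cos²β tanφ'] / [γz sinβ cosβ].
γz = 17.5·3.8 = 66.50 kN/m²
Numerator = 17.2 + 66.50·cos²26.8°·tan23.6° = 17.2 + 66.50·0.7967·0.4369 = 40.347 kPa
Denominator = 66.50·sin26.8°·cos26.8° = 66.50·0.4509·0.8926 = 26.763 kPa
FS = 40.347 / 26.763 = 1.508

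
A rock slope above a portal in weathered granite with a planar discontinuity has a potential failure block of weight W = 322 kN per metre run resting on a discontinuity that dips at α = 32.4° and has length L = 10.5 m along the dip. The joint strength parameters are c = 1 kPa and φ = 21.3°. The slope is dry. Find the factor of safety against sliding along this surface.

Resolving the block weight along and normal to the plane and applying the Mohr–Coulomb strength on the joint:
N' = W cosα = 322·cos32.4° = 271.9 kN/m
Driving force T = W sinα = 322·sin32.4° = 172.5 kN/m
Resisting force R = c·L + N'·tanφ = 1·10.5 + 271.9·tan21.3° = 10.5 + 106.0 = 116.5 kN/m
FS = R / T = 116.5 / 172.5 = 0.675

FS = 0.68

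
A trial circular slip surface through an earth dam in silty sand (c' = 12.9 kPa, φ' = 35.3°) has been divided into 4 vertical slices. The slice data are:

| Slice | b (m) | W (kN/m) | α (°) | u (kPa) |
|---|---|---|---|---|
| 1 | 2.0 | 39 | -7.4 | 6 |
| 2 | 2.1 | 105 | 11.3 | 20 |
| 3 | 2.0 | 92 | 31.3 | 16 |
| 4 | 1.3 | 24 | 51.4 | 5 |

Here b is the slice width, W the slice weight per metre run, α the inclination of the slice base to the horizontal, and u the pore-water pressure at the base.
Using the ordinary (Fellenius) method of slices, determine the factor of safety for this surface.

FS = 2.49

Ordinary method of slices: FS = Σ[c'·Δl_i + (W_i cosα_i − u_i·Δl_i)·tanφ'] / Σ W_i sinα_i, with Δl_i = b_i / cosα_i.
Slice 1: Δl = 2.0/cos(-7.4°) = 2.017 m; N'_1 = 39·cos(-7.4°) − 6·2.017 = 26.6; c'Δl = 26.02; W sinα = -5.0
Slice 2: Δl = 2.1/cos11.3° = 2.142 m; N'_2 = 105·cos11.3° − 20·2.142 = 60.1; c'Δl = 27.63; W sinα = 20.6
Slice 3: Δl = 2.0/cos31.3° = 2.341 m; N'_3 = 92·cos31.3° − 16·2.341 = 41.2; c'Δl = 30.19; W sinα = 47.8
Slice 4: Δl = 1.3/cos51.4° = 2.084 m; N'_4 = 24·cos51.4° − 5·2.084 = 4.6; c'Δl = 26.88; W sinα = 18.8
Σc'Δl = 110.7 kN/m; ΣN' = 132.4 kN/m; ΣW sinα = 82.1 kN/m
Resisting = 110.7 + 132.4·tan35.3° = 110.7 + 93.8 = 204.5 kN/m
FS = 204.5 / 82.1 = 2.490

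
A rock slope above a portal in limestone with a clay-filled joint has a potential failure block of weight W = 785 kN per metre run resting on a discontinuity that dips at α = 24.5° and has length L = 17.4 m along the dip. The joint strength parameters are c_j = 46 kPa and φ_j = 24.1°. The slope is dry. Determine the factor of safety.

Resolving the block weight along and normal to the plane and applying the Mohr–Coulomb strength on the joint:
N' = W cosα = 785·cos24.5° = 714.3 kN/m
Driving force T = W sinα = 785·sin24.5° = 325.5 kN/m
Resisting force R = c_j·L + N'·tanφ_j = 46·17.4 + 714.3·tan24.1° = 800.4 + 319.5 = 1119.9 kN/m
FS = R / T = 1119.9 / 325.5 = 3.440

FS = 3.44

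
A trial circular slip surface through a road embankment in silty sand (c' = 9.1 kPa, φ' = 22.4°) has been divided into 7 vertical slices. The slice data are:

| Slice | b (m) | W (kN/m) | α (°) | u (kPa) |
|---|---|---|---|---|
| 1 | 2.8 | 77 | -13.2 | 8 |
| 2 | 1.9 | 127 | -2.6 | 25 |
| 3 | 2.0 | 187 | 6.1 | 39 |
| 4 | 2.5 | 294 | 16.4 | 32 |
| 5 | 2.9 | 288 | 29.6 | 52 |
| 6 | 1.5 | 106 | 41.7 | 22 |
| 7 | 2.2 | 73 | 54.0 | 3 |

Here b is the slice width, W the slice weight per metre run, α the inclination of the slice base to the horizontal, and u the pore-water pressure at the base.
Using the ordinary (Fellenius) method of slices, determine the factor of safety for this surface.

Ordinary method of slices: FS = Σ[c'·Δl_i + (W_i cosα_i − u_i·Δl_i)·tanφ'] / Σ W_i sinα_i, with Δl_i = b_i / cosα_i.
Slice 1: Δl = 2.8/cos(-13.2°) = 2.876 m; N'_1 = 77·cos(-13.2°) − 8·2.876 = 52.0; c'Δl = 26.17; W sinα = -17.6
Slice 2: Δl = 1.9/cos(-2.6°) = 1.902 m; N'_2 = 127·cos(-2.6°) − 25·1.902 = 79.3; c'Δl = 17.31; W sinα = -5.8
Slice 3: Δl = 2.0/cos6.1° = 2.011 m; N'_3 = 187·cos6.1° − 39·2.011 = 107.5; c'Δl = 18.30; W sinα = 19.9
Slice 4: Δl = 2.5/cos16.4° = 2.606 m; N'_4 = 294·cos16.4° − 32·2.606 = 198.6; c'Δl = 23.71; W sinα = 83.0
Slice 5: Δl = 2.9/cos29.6° = 3.335 m; N'_5 = 288·cos29.6° − 52·3.335 = 77.0; c'Δl = 30.35; W sinα = 142.3
Slice 6: Δl = 1.5/cos41.7° = 2.009 m; N'_6 = 106·cos41.7° − 22·2.009 = 34.9; c'Δl = 18.28; W sinα = 70.5
Slice 7: Δl = 2.2/cos54.0° = 3.743 m; N'_7 = 73·cos54.0° − 3·3.743 = 31.7; c'Δl = 34.06; W sinα = 59.1
Σc'Δl = 168.2 kN/m; ΣN' = 581.0 kN/m; ΣW sinα = 351.4 kN/m
Resisting = 168.2 + 581.0·tan22.4° = 168.2 + 239.5 = 407.7 kN/m
FS = 407.7 / 351.4 = 1.160

FS = 1.16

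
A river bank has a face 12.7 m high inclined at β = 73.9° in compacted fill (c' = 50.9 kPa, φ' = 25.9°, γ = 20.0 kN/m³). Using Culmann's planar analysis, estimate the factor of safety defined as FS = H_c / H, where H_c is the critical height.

H_c = (4c'/γ) · sinβ cosφ' / [1 − cos(β − φ')]
    = (4·50.9/20.0) · sin73.9°·cos25.9° / [1 − cos48.0°]
    = 10.180 · 0.8643 / 0.3309 = 26.59 m
FS = H_c / H = 26.59 / 12.7 = 2.094

FS = 2.09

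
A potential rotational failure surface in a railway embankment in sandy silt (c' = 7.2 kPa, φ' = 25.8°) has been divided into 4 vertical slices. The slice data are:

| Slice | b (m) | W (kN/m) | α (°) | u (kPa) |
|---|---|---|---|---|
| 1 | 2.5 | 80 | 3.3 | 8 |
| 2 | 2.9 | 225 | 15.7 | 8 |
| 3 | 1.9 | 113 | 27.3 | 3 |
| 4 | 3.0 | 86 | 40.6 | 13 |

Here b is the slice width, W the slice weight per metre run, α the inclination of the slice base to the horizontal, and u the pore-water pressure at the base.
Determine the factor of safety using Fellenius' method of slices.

FS = 1.49

Ordinary method of slices: FS = Σ[c'·Δl_i + (W_i cosα_i − u_i·Δl_i)·tanφ'] / Σ W_i sinα_i, with Δl_i = b_i / cosα_i.
Slice 1: Δl = 2.5/cos3.3° = 2.504 m; N'_1 = 80·cos3.3° − 8·2.504 = 59.8; c'Δl = 18.03; W sinα = 4.6
Slice 2: Δl = 2.9/cos15.7° = 3.012 m; N'_2 = 225·cos15.7° − 8·3.012 = 192.5; c'Δl = 21.69; W sinα = 60.9
Slice 3: Δl = 1.9/cos27.3° = 2.138 m; N'_3 = 113·cos27.3° − 3·2.138 = 94.0; c'Δl = 15.39; W sinα = 51.8
Slice 4: Δl = 3.0/cos40.6° = 3.951 m; N'_4 = 86·cos40.6° − 13·3.951 = 13.9; c'Δl = 28.45; W sinα = 56.0
Σc'Δl = 83.6 kN/m; ΣN' = 360.3 kN/m; ΣW sinα = 173.3 kN/m
Resisting = 83.6 + 360.3·tan25.8° = 83.6 + 174.2 = 257.7 kN/m
FS = 257.7 / 173.3 = 1.487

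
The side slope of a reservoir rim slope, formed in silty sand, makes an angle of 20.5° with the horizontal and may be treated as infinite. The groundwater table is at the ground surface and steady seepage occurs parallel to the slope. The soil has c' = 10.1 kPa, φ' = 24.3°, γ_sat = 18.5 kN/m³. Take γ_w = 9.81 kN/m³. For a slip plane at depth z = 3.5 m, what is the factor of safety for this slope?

FS = 1.04

With seepage parallel to the slope and the water table at the surface, the effective normal stress on the slip plane uses the buoyant unit weight γ' = γ_sat − γ_w while the driving shear stress uses γ_sat:
FS = [c' + γ' z cos²β tanφ'] / [γ_sat z sinβ cosβ]
γ' = 18.5 − 9.81 = 8.69 kN/m³
Numerator = 10.1 + 8.69·3.5·cos²20.5°·tan24.3° = 10.1 + 8.69·3.5·0.8774·0.4515 = 22.149 kPa
Denominator = 18.5·3.5·sin20.5°·cos20.5° = 18.5·3.5·0.3502·0.9367 = 21.240 kPa
FS = 22.149 / 21.240 = 1.043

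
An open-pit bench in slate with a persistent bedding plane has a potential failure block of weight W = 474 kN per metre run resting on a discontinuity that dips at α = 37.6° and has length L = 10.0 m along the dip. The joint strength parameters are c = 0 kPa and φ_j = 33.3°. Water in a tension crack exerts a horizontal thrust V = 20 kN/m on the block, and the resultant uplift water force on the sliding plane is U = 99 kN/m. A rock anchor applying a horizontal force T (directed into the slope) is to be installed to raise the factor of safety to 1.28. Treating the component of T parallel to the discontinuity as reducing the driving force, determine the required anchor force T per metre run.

Resolving forces along and normal to the sliding plane, with the horizontal anchor force T adding T·sinα to the effective normal force and T·cosα acting up the plane against the driving force:
FS = [cL + (W cosα − U − V sinα + T sinα) tanφ_j] / [W sinα + V cosα − T cosα]
Without the anchor: N' = 264.3 kN/m, driving T_d = 305.1 kN/m, resisting R = 0·10.0 + 264.3·tan33.3° = 173.6 kN/m, FS = 0.57.
Setting FS = 1.28 and solving for T:
1.28·(305.1 − T cos37.6°) = 173.6 + T sin37.6°·tan33.3°
T·(sin37.6°·tan33.3° + 1.28·cos37.6°) = 1.28·305.1 − 173.6
T·(0.6101·0.6569 + 1.28·0.7923) = 390.5 − 173.6 = 216.8
T·1.4149 = 216.8
T = 153.2 kN/m

T = 153 kN/m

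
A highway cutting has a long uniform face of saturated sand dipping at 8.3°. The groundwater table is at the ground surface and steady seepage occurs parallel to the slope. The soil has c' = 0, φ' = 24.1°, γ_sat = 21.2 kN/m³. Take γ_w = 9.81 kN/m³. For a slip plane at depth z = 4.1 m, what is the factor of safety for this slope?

With seepage parallel to the slope and the water table at the surface, the effective normal stress on the slip plane uses the buoyant unit weight γ' = γ_sat − γ_w while the driving shear stress uses γ_sat:
FS = [c' + γ' z cos²β tanφ'] / [γ_sat z sinβ cosβ]
(For c' = 0 this reduces to FS = (γ'/γ_sat)·tanφ'/tanβ.)
γ' = 21.2 − 9.81 = 11.39 kN/m³
Numerator = 0.0 + 11.39·4.1·cos²8.3°·tan24.1° = 0.0 + 11.39·4.1·0.9792·0.4473 = 20.454 kPa
Denominator = 21.2·4.1·sin8.3°·cos8.3° = 21.2·4.1·0.1444·0.9895 = 12.416 kPa
FS = 20.454 / 12.416 = 1.647

FS = 1.65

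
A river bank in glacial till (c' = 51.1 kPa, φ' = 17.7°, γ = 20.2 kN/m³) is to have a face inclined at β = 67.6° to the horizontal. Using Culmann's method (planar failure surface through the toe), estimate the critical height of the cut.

Culmann's analysis gives the critical failure plane at α_cr = (β + φ')/2 = (67.6 + 17.7)/2 = 42.6°, and the critical height
H_c = (4c'/γ) · sinβ cosφ' / [1 − cos(β − φ')]
    = (4·51.1/20.2) · sin67.6°·cos17.7° / [1 − cos(49.9°)]
    = 10.119 · 0.9245·0.9527 / [1 − 0.6441]
    = 10.119 · 0.8808 / 0.3559
    = 25.04 m

H_c = 25.04 m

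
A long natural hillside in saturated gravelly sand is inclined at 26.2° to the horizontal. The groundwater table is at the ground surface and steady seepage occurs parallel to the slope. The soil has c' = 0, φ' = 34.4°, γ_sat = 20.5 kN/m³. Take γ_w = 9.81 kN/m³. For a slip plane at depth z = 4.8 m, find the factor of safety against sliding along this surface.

With seepage parallel to the slope and the water table at the surface, the effective normal stress on the slip plane uses the buoyant unit weight γ' = γ_sat − γ_w while the driving shear stress uses γ_sat:
FS = [c' + γ' z cos²β tanφ'] / [γ_sat z sinβ cosβ]
(For c' = 0 this reduces to FS = (γ'/γ_sat)·tanφ'/tanβ.)
γ' = 20.5 − 9.81 = 10.69 kN/m³
Numerator = 0.0 + 10.69·4.8·cos²26.2°·tan34.4° = 0.0 + 10.69·4.8·0.8051·0.6847 = 28.285 kPa
Denominator = 20.5·4.8·sin26.2°·cos26.2° = 20.5·4.8·0.4415·0.8973 = 38.981 kPa
FS = 28.285 / 38.981 = 0.726

FS = 0.73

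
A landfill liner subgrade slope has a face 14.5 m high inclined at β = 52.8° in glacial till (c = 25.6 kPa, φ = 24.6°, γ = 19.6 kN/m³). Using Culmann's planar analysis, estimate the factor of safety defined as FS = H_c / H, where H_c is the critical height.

FS = 2.20

H_c = (4c/γ) · sinβ cosφ / [1 − cos(β − φ)]
    = (4·25.6/19.6) · sin52.8°·cos24.6° / [1 − cos28.2°]
    = 5.224 · 0.7242 / 0.1187 = 31.88 m
FS = H_c / H = 31.88 / 14.5 = 2.198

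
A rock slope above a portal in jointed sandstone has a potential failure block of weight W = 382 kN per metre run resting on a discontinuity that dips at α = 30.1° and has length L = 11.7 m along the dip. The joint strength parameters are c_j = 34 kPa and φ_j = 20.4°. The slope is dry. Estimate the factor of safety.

Resolving the block weight along and normal to the plane and applying the Mohr–Coulomb strength on the joint:
N' = W cosα = 382·cos30.1° = 330.5 kN/m
Driving force T = W sinα = 382·sin30.1° = 191.6 kN/m
Resisting force R = c_j·L + N'·tanφ_j = 34·11.7 + 330.5·tan20.4° = 397.8 + 122.9 = 520.7 kN/m
FS = R / T = 520.7 / 191.6 = 2.718

FS = 2.72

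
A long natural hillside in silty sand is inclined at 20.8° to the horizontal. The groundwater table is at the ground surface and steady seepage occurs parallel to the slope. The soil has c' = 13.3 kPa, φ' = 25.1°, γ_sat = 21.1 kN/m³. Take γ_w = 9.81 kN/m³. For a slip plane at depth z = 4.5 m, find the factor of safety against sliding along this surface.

With seepage parallel to the slope and the water table at the surface, the effective normal stress on the slip plane uses the buoyant unit weight γ' = γ_sat − γ_w while the driving shear stress uses γ_sat:
FS = [c' + γ' z cos²β tanφ'] / [γ_sat z sinβ cosβ]
γ' = 21.1 − 9.81 = 11.29 kN/m³
Numerator = 13.3 + 11.29·4.5·cos²20.8°·tan25.1° = 13.3 + 11.29·4.5·0.8739·0.4684 = 34.098 kPa
Denominator = 21.1·4.5·sin20.8°·cos20.8° = 21.1·4.5·0.3551·0.9348 = 31.520 kPa
FS = 34.098 / 31.520 = 1.082

FS = 1.08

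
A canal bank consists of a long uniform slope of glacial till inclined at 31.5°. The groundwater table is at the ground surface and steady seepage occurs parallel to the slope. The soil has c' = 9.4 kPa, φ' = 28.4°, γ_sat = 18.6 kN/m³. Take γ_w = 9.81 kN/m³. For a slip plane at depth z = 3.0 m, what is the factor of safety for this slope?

FS = 0.80

With seepage parallel to the slope and the water table at the surface, the effective normal stress on the slip plane uses the buoyant unit weight γ' = γ_sat − γ_w while the driving shear stress uses γ_sat:
FS = [c' + γ' z cos²β tanφ'] / [γ_sat z sinβ cosβ]
γ' = 18.6 − 9.81 = 8.79 kN/m³
Numerator = 9.4 + 8.79·3.0·cos²31.5°·tan28.4° = 9.4 + 8.79·3.0·0.7270·0.5407 = 19.766 kPa
Denominator = 18.6·3.0·sin31.5°·cos31.5° = 18.6·3.0·0.5225·0.8526 = 24.859 kPa
FS = 19.766 / 24.859 = 0.795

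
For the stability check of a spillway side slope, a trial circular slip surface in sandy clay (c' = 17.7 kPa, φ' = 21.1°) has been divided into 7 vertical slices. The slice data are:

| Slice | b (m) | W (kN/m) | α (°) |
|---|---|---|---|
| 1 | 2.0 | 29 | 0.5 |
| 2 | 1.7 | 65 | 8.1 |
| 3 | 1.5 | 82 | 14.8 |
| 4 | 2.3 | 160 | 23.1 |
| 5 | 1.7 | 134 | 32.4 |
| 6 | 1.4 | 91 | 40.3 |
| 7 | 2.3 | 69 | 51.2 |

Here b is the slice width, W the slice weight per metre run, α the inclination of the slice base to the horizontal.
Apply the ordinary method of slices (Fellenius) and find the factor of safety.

FS = 1.73

Ordinary method of slices: FS = Σ[c'·Δl_i + (W_i cosα_i)·tanφ'] / Σ W_i sinα_i, with Δl_i = b_i / cosα_i.
Slice 1: Δl = 2.0/cos0.5° = 2.000 m; N'_1 = 29·cos0.5° = 29.0; c'Δl = 35.40; W sinα = 0.3
Slice 2: Δl = 1.7/cos8.1° = 1.717 m; N'_2 = 65·cos8.1° = 64.4; c'Δl = 30.39; W sinα = 9.2
Slice 3: Δl = 1.5/cos14.8° = 1.551 m; N'_3 = 82·cos14.8° = 79.3; c'Δl = 27.46; W sinα = 20.9
Slice 4: Δl = 2.3/cos23.1° = 2.500 m; N'_4 = 160·cos23.1° = 147.2; c'Δl = 44.26; W sinα = 62.8
Slice 5: Δl = 1.7/cos32.4° = 2.013 m; N'_5 = 134·cos32.4° = 113.1; c'Δl = 35.64; W sinα = 71.8
Slice 6: Δl = 1.4/cos40.3° = 1.836 m; N'_6 = 91·cos40.3° = 69.4; c'Δl = 32.49; W sinα = 58.9
Slice 7: Δl = 2.3/cos51.2° = 3.671 m; N'_7 = 69·cos51.2° = 43.2; c'Δl = 64.97; W sinα = 53.8
Σc'Δl = 270.6 kN/m; ΣN' = 545.6 kN/m; ΣW sinα = 277.6 kN/m
Resisting = 270.6 + 545.6·tan21.1° = 270.6 + 210.5 = 481.1 kN/m
FS = 481.1 / 277.6 = 1.733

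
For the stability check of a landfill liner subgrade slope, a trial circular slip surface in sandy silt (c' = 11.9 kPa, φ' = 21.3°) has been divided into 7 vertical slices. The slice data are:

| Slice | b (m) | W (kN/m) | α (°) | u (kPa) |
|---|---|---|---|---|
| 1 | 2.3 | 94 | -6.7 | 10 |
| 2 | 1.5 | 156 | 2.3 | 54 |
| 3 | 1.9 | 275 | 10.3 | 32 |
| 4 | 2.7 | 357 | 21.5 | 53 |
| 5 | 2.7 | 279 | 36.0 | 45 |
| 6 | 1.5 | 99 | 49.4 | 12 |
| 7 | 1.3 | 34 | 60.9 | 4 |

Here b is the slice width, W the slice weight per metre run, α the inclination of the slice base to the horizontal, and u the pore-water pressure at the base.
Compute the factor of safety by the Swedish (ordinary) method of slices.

FS = 1.03

Ordinary method of slices: FS = Σ[c'·Δl_i + (W_i cosα_i − u_i·Δl_i)·tanφ'] / Σ W_i sinα_i, with Δl_i = b_i / cosα_i.
Slice 1: Δl = 2.3/cos(-6.7°) = 2.316 m; N'_1 = 94·cos(-6.7°) − 10·2.316 = 70.2; c'Δl = 27.56; W sinα = -11.0
Slice 2: Δl = 1.5/cos2.3° = 1.501 m; N'_2 = 156·cos2.3° − 54·1.501 = 74.8; c'Δl = 17.86; W sinα = 6.3
Slice 3: Δl = 1.9/cos10.3° = 1.931 m; N'_3 = 275·cos10.3° − 32·1.931 = 208.8; c'Δl = 22.98; W sinα = 49.2
Slice 4: Δl = 2.7/cos21.5° = 2.902 m; N'_4 = 357·cos21.5° − 53·2.902 = 178.4; c'Δl = 34.53; W sinα = 130.8
Slice 5: Δl = 2.7/cos36.0° = 3.337 m; N'_5 = 279·cos36.0° − 45·3.337 = 75.5; c'Δl = 39.71; W sinα = 164.0
Slice 6: Δl = 1.5/cos49.4° = 2.305 m; N'_6 = 99·cos49.4° − 12·2.305 = 36.8; c'Δl = 27.43; W sinα = 75.2
Slice 7: Δl = 1.3/cos60.9° = 2.673 m; N'_7 = 34·cos60.9° − 4·2.673 = 5.8; c'Δl = 31.81; W sinα = 29.7
Σc'Δl = 201.9 kN/m; ΣN' = 650.3 kN/m; ΣW sinα = 444.2 kN/m
Resisting = 201.9 + 650.3·tan21.3° = 201.9 + 253.5 = 455.4 kN/m
FS = 455.4 / 444.2 = 1.025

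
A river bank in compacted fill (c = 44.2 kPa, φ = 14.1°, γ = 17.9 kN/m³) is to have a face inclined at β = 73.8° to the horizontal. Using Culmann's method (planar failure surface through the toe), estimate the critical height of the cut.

H_c = 18.57 m

Culmann's analysis gives the critical failure plane at α_cr = (β + φ)/2 = (73.8 + 14.1)/2 = 43.9°, and the critical height
H_c = (4c/γ) · sinβ cosφ / [1 − cos(β − φ)]
    = (4·44.2/17.9) · sin73.8°·cos14.1° / [1 − cos(59.7°)]
    = 9.877 · 0.9603·0.9699 / [1 − 0.5045]
    = 9.877 · 0.9314 / 0.4955
    = 18.57 m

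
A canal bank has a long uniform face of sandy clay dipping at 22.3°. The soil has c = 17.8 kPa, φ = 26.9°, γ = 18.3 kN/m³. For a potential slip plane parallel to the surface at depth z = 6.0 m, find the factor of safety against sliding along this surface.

FS = 1.70

For an infinite slope with a slip plane parallel to the surface (no pore pressure): FS = [c + γz cos²β tanφ] / [γz sinβ cosβ].
γz = 18.3·6.0 = 109.80 kN/m²
Numerator = 17.8 + 109.80·cos²22.3°·tan26.9° = 17.8 + 109.80·0.8560·0.5073 = 65.484 kPa
Denominator = 109.80·sin22.3°·cos22.3° = 109.80·0.3795·0.9252 = 38.548 kPa
FS = 65.484 / 38.548 = 1.699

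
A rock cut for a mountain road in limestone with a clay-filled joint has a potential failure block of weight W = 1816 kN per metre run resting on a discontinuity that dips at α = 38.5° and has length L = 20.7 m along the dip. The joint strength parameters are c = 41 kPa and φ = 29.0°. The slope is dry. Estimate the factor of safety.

Resolving the block weight along and normal to the plane and applying the Mohr–Coulomb strength on the joint:
N' = W cosα = 1816·cos38.5° = 1421.2 kN/m
Driving force T = W sinα = 1816·sin38.5° = 1130.5 kN/m
Resisting force R = c·L + N'·tanφ = 41·20.7 + 1421.2·tan29.0° = 848.7 + 787.8 = 1636.5 kN/m
FS = R / T = 1636.5 / 1130.5 = 1.448

FS = 1.45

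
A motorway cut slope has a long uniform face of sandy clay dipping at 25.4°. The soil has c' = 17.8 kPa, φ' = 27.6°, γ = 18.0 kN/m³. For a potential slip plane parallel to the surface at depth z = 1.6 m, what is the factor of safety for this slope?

FS = 2.70

For an infinite slope with a slip plane parallel to the surface (no pore pressure): FS = [c' + γz cos²β tanφ'] / [γz sinβ cosβ].
γz = 18.0·1.6 = 28.80 kN/m²
Numerator = 17.8 + 28.80·cos²25.4°·tan27.6° = 17.8 + 28.80·0.8160·0.5228 = 30.086 kPa
Denominator = 28.80·sin25.4°·cos25.4° = 28.80·0.4289·0.9033 = 11.159 kPa
FS = 30.086 / 11.159 = 2.696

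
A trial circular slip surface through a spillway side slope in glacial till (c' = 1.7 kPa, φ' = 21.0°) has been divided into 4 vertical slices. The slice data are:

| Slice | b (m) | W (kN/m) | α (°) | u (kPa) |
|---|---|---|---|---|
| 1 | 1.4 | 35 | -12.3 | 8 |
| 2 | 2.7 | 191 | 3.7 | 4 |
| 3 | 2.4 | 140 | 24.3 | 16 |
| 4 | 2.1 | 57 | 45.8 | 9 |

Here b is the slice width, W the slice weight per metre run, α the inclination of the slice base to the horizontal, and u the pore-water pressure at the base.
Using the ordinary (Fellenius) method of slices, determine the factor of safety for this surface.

FS = 1.28

Ordinary method of slices: FS = Σ[c'·Δl_i + (W_i cosα_i − u_i·Δl_i)·tanφ'] / Σ W_i sinα_i, with Δl_i = b_i / cosα_i.
Slice 1: Δl = 1.4/cos(-12.3°) = 1.433 m; N'_1 = 35·cos(-12.3°) − 8·1.433 = 22.7; c'Δl = 2.44; W sinα = -7.5
Slice 2: Δl = 2.7/cos3.7° = 2.706 m; N'_2 = 191·cos3.7° − 4·2.706 = 179.8; c'Δl = 4.60; W sinα = 12.3
Slice 3: Δl = 2.4/cos24.3° = 2.633 m; N'_3 = 140·cos24.3° − 16·2.633 = 85.5; c'Δl = 4.48; W sinα = 57.6
Slice 4: Δl = 2.1/cos45.8° = 3.012 m; N'_4 = 57·cos45.8° − 9·3.012 = 12.6; c'Δl = 5.12; W sinα = 40.9
Σc'Δl = 16.6 kN/m; ΣN' = 300.6 kN/m; ΣW sinα = 103.3 kN/m
Resisting = 16.6 + 300.6·tan21.0° = 16.6 + 115.4 = 132.0 kN/m
FS = 132.0 / 103.3 = 1.278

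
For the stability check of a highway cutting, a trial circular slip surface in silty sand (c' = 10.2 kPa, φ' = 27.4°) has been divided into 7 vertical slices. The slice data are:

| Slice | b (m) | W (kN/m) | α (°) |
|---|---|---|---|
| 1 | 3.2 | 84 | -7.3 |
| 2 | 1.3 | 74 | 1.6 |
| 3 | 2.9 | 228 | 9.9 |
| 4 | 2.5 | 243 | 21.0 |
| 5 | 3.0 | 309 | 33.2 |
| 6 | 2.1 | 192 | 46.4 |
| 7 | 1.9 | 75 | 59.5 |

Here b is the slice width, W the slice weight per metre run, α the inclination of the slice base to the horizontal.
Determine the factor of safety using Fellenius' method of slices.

FS = 1.52

Ordinary method of slices: FS = Σ[c'·Δl_i + (W_i cosα_i)·tanφ'] / Σ W_i sinα_i, with Δl_i = b_i / cosα_i.
Slice 1: Δl = 3.2/cos(-7.3°) = 3.226 m; N'_1 = 84·cos(-7.3°) = 83.3; c'Δl = 32.91; W sinα = -10.7
Slice 2: Δl = 1.3/cos1.6° = 1.301 m; N'_2 = 74·cos1.6° = 74.0; c'Δl = 13.27; W sinα = 2.1
Slice 3: Δl = 2.9/cos9.9° = 2.944 m; N'_3 = 228·cos9.9° = 224.6; c'Δl = 30.03; W sinα = 39.2
Slice 4: Δl = 2.5/cos21.0° = 2.678 m; N'_4 = 243·cos21.0° = 226.9; c'Δl = 27.31; W sinα = 87.1
Slice 5: Δl = 3.0/cos33.2° = 3.585 m; N'_5 = 309·cos33.2° = 258.6; c'Δl = 36.57; W sinα = 169.2
Slice 6: Δl = 2.1/cos46.4° = 3.045 m; N'_6 = 192·cos46.4° = 132.4; c'Δl = 31.06; W sinα = 139.0
Slice 7: Δl = 1.9/cos59.5° = 3.744 m; N'_7 = 75·cos59.5° = 38.1; c'Δl = 38.18; W sinα = 64.6
Σc'Δl = 209.3 kN/m; ΣN' = 1037.8 kN/m; ΣW sinα = 490.5 kN/m
Resisting = 209.3 + 1037.8·tan27.4° = 209.3 + 537.9 = 747.3 kN/m
FS = 747.3 / 490.5 = 1.523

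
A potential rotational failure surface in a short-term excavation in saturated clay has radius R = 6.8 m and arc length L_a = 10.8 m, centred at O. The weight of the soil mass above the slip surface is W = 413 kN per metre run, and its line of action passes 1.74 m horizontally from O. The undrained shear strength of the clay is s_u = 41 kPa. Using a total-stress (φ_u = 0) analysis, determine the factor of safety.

Taking moments about the centre O, the resisting moment is provided by the undrained shear strength acting along the arc:
M_R = s_u·L_a·R = 41·10.80·6.8 = 3011.0 kN·m/m
M_D = W·d = 413·1.74 = 718.6 kN·m/m
FS = M_R / M_D = 3011.0 / 718.6 = 4.190

FS = 4.19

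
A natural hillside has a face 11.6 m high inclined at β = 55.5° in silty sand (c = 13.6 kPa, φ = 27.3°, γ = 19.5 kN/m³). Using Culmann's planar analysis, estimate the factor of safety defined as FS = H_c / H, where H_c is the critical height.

H_c = (4c/γ) · sinβ cosφ / [1 − cos(β − φ)]
    = (4·13.6/19.5) · sin55.5°·cos27.3° / [1 − cos28.2°]
    = 2.790 · 0.7323 / 0.1187 = 17.21 m
FS = H_c / H = 17.21 / 11.6 = 1.484

FS = 1.48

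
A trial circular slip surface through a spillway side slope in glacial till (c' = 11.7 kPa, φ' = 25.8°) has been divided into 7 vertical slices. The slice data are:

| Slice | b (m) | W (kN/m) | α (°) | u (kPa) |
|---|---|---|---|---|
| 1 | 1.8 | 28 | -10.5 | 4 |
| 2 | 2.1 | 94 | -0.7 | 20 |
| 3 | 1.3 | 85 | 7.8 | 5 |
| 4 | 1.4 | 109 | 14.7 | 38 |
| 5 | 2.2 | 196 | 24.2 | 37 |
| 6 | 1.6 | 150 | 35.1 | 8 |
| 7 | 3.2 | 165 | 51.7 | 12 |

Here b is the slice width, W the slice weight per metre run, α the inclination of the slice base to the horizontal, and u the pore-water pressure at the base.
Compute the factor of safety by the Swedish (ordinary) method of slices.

Ordinary method of slices: FS = Σ[c'·Δl_i + (W_i cosα_i − u_i·Δl_i)·tanφ'] / Σ W_i sinα_i, with Δl_i = b_i / cosα_i.
Slice 1: Δl = 1.8/cos(-10.5°) = 1.831 m; N'_1 = 28·cos(-10.5°) − 4·1.831 = 20.2; c'Δl = 21.42; W sinα = -5.1
Slice 2: Δl = 2.1/cos(-0.7°) = 2.100 m; N'_2 = 94·cos(-0.7°) − 20·2.100 = 52.0; c'Δl = 24.57; W sinα = -1.1
Slice 3: Δl = 1.3/cos7.8° = 1.312 m; N'_3 = 85·cos7.8° − 5·1.312 = 77.7; c'Δl = 15.35; W sinα = 11.5
Slice 4: Δl = 1.4/cos14.7° = 1.447 m; N'_4 = 109·cos14.7° − 38·1.447 = 50.4; c'Δl = 16.93; W sinα = 27.7
Slice 5: Δl = 2.2/cos24.2° = 2.412 m; N'_5 = 196·cos24.2° − 37·2.412 = 89.5; c'Δl = 28.22; W sinα = 80.3
Slice 6: Δl = 1.6/cos35.1° = 1.956 m; N'_6 = 150·cos35.1° − 8·1.956 = 107.1; c'Δl = 22.88; W sinα = 86.3
Slice 7: Δl = 3.2/cos51.7° = 5.163 m; N'_7 = 165·cos51.7° − 12·5.163 = 40.3; c'Δl = 60.41; W sinα = 129.5
Σc'Δl = 189.8 kN/m; ΣN' = 437.2 kN/m; ΣW sinα = 329.0 kN/m
Resisting = 189.8 + 437.2·tan25.8° = 189.8 + 211.4 = 401.1 kN/m
FS = 401.1 / 329.0 = 1.219

FS = 1.22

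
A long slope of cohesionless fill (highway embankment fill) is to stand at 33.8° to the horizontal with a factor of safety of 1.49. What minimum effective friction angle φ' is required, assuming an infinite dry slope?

φ' = 44.9°

FS = tanφ'/tanβ ⇒ tanφ' = FS · tanβ = 1.49 · tan33.8° = 0.9975
φ' = arctan(0.9975) = 44.93°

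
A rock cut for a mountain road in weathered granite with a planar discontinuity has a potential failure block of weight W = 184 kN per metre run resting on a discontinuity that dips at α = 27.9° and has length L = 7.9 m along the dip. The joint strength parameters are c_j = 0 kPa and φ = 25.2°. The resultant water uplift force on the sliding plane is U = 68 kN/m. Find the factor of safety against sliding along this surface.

FS = 0.52

Resolving the block weight along and normal to the plane and applying the Mohr–Coulomb strength on the joint:
N' = W cosα − U = 184·cos27.9° − 68 = 94.6 kN/m
Driving force T = W sinα = 184·sin27.9° = 86.1 kN/m
Resisting force R = c_j·L + N'·tanφ = 0·7.9 + 94.6·tan25.2° = 0.0 + 44.5 = 44.5 kN/m
FS = R / T = 44.5 / 86.1 = 0.517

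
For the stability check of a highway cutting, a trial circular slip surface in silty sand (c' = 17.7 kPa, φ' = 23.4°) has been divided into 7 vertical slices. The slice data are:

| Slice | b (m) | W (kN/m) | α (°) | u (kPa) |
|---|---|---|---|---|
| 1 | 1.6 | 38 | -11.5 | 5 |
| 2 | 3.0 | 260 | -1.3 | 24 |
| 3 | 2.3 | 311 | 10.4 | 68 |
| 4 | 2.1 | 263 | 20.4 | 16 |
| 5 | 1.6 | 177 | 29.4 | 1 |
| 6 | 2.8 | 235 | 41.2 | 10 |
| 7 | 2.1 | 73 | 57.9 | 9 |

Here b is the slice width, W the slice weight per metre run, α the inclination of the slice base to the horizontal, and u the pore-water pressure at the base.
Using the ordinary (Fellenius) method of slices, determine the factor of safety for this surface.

Ordinary method of slices: FS = Σ[c'·Δl_i + (W_i cosα_i − u_i·Δl_i)·tanφ'] / Σ W_i sinα_i, with Δl_i = b_i / cosα_i.
Slice 1: Δl = 1.6/cos(-11.5°) = 1.633 m; N'_1 = 38·cos(-11.5°) − 5·1.633 = 29.1; c'Δl = 28.90; W sinα = -7.6
Slice 2: Δl = 3.0/cos(-1.3°) = 3.001 m; N'_2 = 260·cos(-1.3°) − 24·3.001 = 187.9; c'Δl = 53.11; W sinα = -5.9
Slice 3: Δl = 2.3/cos10.4° = 2.338 m; N'_3 = 311·cos10.4° − 68·2.338 = 146.9; c'Δl = 41.39; W sinα = 56.1
Slice 4: Δl = 2.1/cos20.4° = 2.241 m; N'_4 = 263·cos20.4° − 16·2.241 = 210.7; c'Δl = 39.66; W sinα = 91.7
Slice 5: Δl = 1.6/cos29.4° = 1.837 m; N'_5 = 177·cos29.4° − 1·1.837 = 152.4; c'Δl = 32.51; W sinα = 86.9
Slice 6: Δl = 2.8/cos41.2° = 3.721 m; N'_6 = 235·cos41.2° − 10·3.721 = 139.6; c'Δl = 65.87; W sinα = 154.8
Slice 7: Δl = 2.1/cos57.9° = 3.952 m; N'_7 = 73·cos57.9° − 9·3.952 = 3.2; c'Δl = 69.95; W sinα = 61.8
Σc'Δl = 331.4 kN/m; ΣN' = 869.7 kN/m; ΣW sinα = 437.9 kN/m
Resisting = 331.4 + 869.7·tan23.4° = 331.4 + 376.4 = 707.7 kN/m
FS = 707.7 / 437.9 = 1.616

FS = 1.62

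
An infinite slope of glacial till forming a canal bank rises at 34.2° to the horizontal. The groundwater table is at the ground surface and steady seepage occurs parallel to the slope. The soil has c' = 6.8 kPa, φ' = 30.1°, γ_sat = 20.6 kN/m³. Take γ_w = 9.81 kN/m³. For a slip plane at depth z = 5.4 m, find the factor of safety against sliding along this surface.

With seepage parallel to the slope and the water table at the surface, the effective normal stress on the slip plane uses the buoyant unit weight γ' = γ_sat − γ_w while the driving shear stress uses γ_sat:
FS = [c' + γ' z cos²β tanφ'] / [γ_sat z sinβ cosβ]
γ' = 20.6 − 9.81 = 10.79 kN/m³
Numerator = 6.8 + 10.79·5.4·cos²34.2°·tan30.1° = 6.8 + 10.79·5.4·0.6841·0.5797 = 29.905 kPa
Denominator = 20.6·5.4·sin34.2°·cos34.2° = 20.6·5.4·0.5621·0.8271 = 51.714 kPa
FS = 29.905 / 51.714 = 0.578

FS = 0.58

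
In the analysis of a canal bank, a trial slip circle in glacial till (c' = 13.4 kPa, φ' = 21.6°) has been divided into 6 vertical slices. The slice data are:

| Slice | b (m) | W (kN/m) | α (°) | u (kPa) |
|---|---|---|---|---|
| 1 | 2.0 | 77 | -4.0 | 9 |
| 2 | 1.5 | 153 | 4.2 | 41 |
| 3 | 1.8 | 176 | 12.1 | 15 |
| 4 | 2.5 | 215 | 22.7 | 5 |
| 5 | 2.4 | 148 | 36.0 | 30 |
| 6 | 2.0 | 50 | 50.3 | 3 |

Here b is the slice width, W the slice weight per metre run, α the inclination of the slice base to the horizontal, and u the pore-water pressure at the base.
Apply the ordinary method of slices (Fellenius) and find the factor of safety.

Ordinary method of slices: FS = Σ[c'·Δl_i + (W_i cosα_i − u_i·Δl_i)·tanφ'] / Σ W_i sinα_i, with Δl_i = b_i / cosα_i.
Slice 1: Δl = 2.0/cos(-4.0°) = 2.005 m; N'_1 = 77·cos(-4.0°) − 9·2.005 = 58.8; c'Δl = 26.87; W sinα = -5.4
Slice 2: Δl = 1.5/cos4.2° = 1.504 m; N'_2 = 153·cos4.2° − 41·1.504 = 90.9; c'Δl = 20.15; W sinα = 11.2
Slice 3: Δl = 1.8/cos12.1° = 1.841 m; N'_3 = 176·cos12.1° − 15·1.841 = 144.5; c'Δl = 24.67; W sinα = 36.9
Slice 4: Δl = 2.5/cos22.7° = 2.710 m; N'_4 = 215·cos22.7° − 5·2.710 = 184.8; c'Δl = 36.31; W sinα = 83.0
Slice 5: Δl = 2.4/cos36.0° = 2.967 m; N'_5 = 148·cos36.0° − 30·2.967 = 30.7; c'Δl = 39.75; W sinα = 87.0
Slice 6: Δl = 2.0/cos50.3° = 3.131 m; N'_6 = 50·cos50.3° − 3·3.131 = 22.5; c'Δl = 41.96; W sinα = 38.5
Σc'Δl = 189.7 kN/m; ΣN' = 532.2 kN/m; ΣW sinα = 251.2 kN/m
Resisting = 189.7 + 532.2·tan21.6° = 189.7 + 210.7 = 400.4 kN/m
FS = 400.4 / 251.2 = 1.594

FS = 1.59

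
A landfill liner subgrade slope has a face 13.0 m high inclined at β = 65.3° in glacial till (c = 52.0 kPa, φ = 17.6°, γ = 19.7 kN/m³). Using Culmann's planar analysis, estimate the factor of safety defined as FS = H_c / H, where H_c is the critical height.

H_c = (4c/γ) · sinβ cosφ / [1 − cos(β − φ)]
    = (4·52.0/19.7) · sin65.3°·cos17.6° / [1 − cos47.7°]
    = 10.558 · 0.8660 / 0.3270 = 27.96 m
FS = H_c / H = 27.96 / 13.0 = 2.151

FS = 2.15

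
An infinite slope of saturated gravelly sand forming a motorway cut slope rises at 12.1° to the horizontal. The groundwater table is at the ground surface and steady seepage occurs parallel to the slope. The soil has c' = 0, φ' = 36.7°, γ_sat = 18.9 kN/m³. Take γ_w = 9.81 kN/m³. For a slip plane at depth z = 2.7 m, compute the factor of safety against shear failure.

FS = 1.67

With seepage parallel to the slope and the water table at the surface, the effective normal stress on the slip plane uses the buoyant unit weight γ' = γ_sat − γ_w while the driving shear stress uses γ_sat:
FS = [c' + γ' z cos²β tanφ'] / [γ_sat z sinβ cosβ]
(For c' = 0 this reduces to FS = (γ'/γ_sat)·tanφ'/tanβ.)
γ' = 18.9 − 9.81 = 9.09 kN/m³
Numerator = 0.0 + 9.09·2.7·cos²12.1°·tan36.7° = 0.0 + 9.09·2.7·0.9561·0.7454 = 17.490 kPa
Denominator = 18.9·2.7·sin12.1°·cos12.1° = 18.9·2.7·0.2096·0.9778 = 10.459 kPa
FS = 17.490 / 10.459 = 1.672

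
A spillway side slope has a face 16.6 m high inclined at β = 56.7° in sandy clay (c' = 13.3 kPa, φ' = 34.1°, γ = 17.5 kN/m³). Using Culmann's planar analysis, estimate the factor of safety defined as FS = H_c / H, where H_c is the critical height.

H_c = (4c'/γ) · sinβ cosφ' / [1 − cos(β − φ')]
    = (4·13.3/17.5) · sin56.7°·cos34.1° / [1 − cos22.6°]
    = 3.040 · 0.6921 / 0.0768 = 27.40 m
FS = H_c / H = 27.40 / 16.6 = 1.651

FS = 1.65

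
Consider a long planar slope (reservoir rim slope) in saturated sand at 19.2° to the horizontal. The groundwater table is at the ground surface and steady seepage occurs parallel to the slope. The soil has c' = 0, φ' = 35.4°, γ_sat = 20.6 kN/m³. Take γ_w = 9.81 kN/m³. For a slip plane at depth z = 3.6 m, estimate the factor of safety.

With seepage parallel to the slope and the water table at the surface, the effective normal stress on the slip plane uses the buoyant unit weight γ' = γ_sat − γ_w while the driving shear stress uses γ_sat:
FS = [c' + γ' z cos²β tanφ'] / [γ_sat z sinβ cosβ]
(For c' = 0 this reduces to FS = (γ'/γ_sat)·tanφ'/tanβ.)
γ' = 20.6 − 9.81 = 10.79 kN/m³
Numerator = 0.0 + 10.79·3.6·cos²19.2°·tan35.4° = 0.0 + 10.79·3.6·0.8918·0.7107 = 24.619 kPa
Denominator = 20.6·3.6·sin19.2°·cos19.2° = 20.6·3.6·0.3289·0.9444 = 23.032 kPa
FS = 24.619 / 23.032 = 1.069

FS = 1.07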